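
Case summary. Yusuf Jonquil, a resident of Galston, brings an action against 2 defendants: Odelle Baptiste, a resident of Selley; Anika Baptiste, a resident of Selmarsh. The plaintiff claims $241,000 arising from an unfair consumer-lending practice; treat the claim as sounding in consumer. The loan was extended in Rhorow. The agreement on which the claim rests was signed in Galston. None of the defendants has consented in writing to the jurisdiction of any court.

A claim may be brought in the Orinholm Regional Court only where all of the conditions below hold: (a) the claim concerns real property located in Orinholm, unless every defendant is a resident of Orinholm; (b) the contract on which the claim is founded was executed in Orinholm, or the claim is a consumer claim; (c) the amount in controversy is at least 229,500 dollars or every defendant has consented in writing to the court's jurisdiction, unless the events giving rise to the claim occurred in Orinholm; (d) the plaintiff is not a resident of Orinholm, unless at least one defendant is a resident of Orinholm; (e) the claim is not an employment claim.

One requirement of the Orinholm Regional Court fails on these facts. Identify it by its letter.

The Orinholm Regional Court:
  (a) The claim does not concern real property. Nor does the 'unless' clause help: the defendants reside as follows — Odelle Baptiste in Selley, Anika Baptiste in Selmarsh — not all in Orinholm. Fails.
  (b) The claim is a consumer claim — that alternative is enough. Met.
  (c) The amount in controversy is USD 241,000, which meets the $229,500 floor, which satisfies one of the alternatives. Satisfied.
  (d) The plaintiff resides in Galston, which is not Orinholm. Satisfied.
  (e) The claim is a consumer claim, not an employment claim. Condition met.
Only condition (a) fails.

(a)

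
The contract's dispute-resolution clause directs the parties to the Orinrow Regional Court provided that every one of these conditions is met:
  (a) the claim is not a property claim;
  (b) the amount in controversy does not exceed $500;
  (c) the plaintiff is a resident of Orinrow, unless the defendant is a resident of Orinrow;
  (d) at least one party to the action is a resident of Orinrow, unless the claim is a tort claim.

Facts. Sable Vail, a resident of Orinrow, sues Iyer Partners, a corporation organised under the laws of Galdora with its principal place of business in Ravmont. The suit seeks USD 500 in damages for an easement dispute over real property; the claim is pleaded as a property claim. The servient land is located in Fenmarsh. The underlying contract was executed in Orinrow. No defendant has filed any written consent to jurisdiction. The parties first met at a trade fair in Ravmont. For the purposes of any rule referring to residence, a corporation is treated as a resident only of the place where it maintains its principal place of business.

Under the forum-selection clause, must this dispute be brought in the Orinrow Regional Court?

No

The Orinrow Regional Court:
  (a) The claim is a property claim. Not met.
  (b) The amount in controversy is USD 500, within the 500 dollars ceiling. Met.
  (c) The plaintiff resides in Orinrow. Condition met.
  (d) Sable Vail resides in Orinrow. Satisfied.
  → The clause does not apply.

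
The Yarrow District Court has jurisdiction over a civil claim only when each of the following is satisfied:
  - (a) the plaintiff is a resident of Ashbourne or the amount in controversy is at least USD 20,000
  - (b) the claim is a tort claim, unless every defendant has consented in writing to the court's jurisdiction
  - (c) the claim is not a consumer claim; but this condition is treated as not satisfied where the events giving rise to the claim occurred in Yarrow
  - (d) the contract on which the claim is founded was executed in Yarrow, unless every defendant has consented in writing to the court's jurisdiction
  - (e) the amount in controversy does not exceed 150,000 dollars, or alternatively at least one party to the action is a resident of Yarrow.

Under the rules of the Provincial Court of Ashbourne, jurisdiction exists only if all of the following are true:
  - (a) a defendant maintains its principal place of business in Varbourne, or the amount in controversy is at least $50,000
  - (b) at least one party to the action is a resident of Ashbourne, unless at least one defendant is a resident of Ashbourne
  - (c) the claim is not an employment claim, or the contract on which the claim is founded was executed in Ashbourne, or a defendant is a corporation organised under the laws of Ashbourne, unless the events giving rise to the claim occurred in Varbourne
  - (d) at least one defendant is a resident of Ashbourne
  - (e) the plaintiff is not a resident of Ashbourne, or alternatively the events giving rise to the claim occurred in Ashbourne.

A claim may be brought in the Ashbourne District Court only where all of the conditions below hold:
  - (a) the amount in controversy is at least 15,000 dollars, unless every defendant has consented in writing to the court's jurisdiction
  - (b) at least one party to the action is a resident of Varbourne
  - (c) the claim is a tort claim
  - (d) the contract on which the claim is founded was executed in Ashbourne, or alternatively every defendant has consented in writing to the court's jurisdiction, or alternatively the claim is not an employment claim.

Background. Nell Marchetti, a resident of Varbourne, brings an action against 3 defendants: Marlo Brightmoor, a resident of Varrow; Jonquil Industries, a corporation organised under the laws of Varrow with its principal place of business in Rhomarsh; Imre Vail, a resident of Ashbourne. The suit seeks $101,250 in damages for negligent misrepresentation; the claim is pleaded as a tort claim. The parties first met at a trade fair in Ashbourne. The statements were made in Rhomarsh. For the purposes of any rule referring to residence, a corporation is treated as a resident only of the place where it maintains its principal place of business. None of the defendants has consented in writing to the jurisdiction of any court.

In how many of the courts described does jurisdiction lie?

The Yarrow District Court:
  (a) The amount in controversy is 101,250 dollars, which meets the USD 20,000 floor, so one alternative holds. Met.
  (b) The claim is a tort claim. Met.
  (c) The claim is a tort claim, not a consumer claim. The exception is not triggered, since the operative events occurred in Rhomarsh, not Yarrow. Met.
  (d) No contract (and hence no place of execution) is alleged. The proviso offers no rescue either, since no such written consent has been filed. Not met.
  (e) The amount in controversy is 101,250 dollars, within the $150,000 ceiling, which satisfies one of the alternatives. Condition met.
  → At least one condition fails; no jurisdiction.
The Provincial Court of Ashbourne:
  (a) The amount in controversy is 101,250 dollars, which meets the 50,000 dollars floor, which satisfies one of the alternatives. Satisfied.
  (b) Imre Vail resides in Ashbourne. Met.
  (c) The claim is a tort claim, not an employment claim — that alternative is enough. Condition met.
  (d) Imre Vail resides in Ashbourne. Met.
  (e) The plaintiff resides in Varbourne, which is not Ashbourne, which satisfies one of the alternatives. Condition met.
  → Jurisdiction lies.
The Ashbourne District Court:
  (a) The amount in controversy is USD 101,250, which meets the $15,000 floor. Condition met.
  (b) Nell Marchetti resides in Varbourne. Satisfied.
  (c) The claim is a tort claim. Condition met.
  (d) The claim is a tort claim, not an employment claim — that alternative is enough. Condition met.
  → Every requirement is satisfied — jurisdiction.
Courts with jurisdiction: the Provincial Court of Ashbourne, the Ashbourne District Court — 2 in total.

2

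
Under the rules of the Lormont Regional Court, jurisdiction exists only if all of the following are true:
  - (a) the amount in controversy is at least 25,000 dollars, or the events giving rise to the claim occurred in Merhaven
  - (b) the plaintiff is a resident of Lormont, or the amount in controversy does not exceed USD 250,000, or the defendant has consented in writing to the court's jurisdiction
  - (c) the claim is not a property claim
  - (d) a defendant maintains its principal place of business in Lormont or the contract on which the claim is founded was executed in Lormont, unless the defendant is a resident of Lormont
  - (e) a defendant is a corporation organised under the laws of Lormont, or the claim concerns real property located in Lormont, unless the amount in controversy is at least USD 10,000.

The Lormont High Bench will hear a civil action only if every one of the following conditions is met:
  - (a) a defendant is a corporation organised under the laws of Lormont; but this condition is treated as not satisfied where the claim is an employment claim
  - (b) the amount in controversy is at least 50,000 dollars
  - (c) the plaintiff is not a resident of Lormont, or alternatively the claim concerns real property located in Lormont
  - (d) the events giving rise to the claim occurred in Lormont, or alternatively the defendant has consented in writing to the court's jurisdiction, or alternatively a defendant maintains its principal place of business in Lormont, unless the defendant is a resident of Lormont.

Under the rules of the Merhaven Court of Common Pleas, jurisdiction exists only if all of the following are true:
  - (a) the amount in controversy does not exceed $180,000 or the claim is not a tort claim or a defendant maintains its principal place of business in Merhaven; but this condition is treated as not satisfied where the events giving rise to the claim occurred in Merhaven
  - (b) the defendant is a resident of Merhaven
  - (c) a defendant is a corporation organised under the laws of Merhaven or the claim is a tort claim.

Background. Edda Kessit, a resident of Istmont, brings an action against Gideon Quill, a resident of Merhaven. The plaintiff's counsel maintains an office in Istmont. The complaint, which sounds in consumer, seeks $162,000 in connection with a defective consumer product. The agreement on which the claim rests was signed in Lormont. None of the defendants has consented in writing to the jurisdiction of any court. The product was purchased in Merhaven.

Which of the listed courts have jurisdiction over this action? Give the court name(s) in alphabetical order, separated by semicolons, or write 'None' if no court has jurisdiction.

the Lormont Regional Court

The Lormont Regional Court:
  (a) The amount in controversy is $162,000, which meets the USD 25,000 floor — that alternative is enough. Condition met.
  (b) The amount in controversy is $162,000, within the $250,000 ceiling, so this disjunct is met. Met.
  (c) The claim is a consumer claim, not a property claim. Satisfied.
  (d) The contract was executed in Lormont — that alternative is enough. Condition met.
  (e) No defendant is a corporation; the claim does not concern real property — every alternative fails. However, the amount in controversy is $162,000, which meets the $10,000 floor, so the 'unless' proviso supplies this condition. Satisfied.
  → Every requirement is satisfied — jurisdiction.
The Lormont High Bench:
  (a) No defendant is a corporation. Condition not met.
  (b) The amount in controversy is USD 162,000, which meets the 50,000 dollars floor. Condition met.
  (c) The plaintiff resides in Istmont, which is not Lormont, so this disjunct is met. Met.
  (d) The operative events occurred in Merhaven, not Lormont; no such written consent has been filed; no defendant is a corporation — every alternative fails. And the defendant resides in Merhaven, not Lormont, so the proviso does not save it. Not satisfied.
  → At least one condition fails; no jurisdiction.
The Merhaven Court of Common Pleas:
  (a) The amount in controversy is 162,000 dollars, within the 180,000 dollars ceiling, so one alternative holds. But the carve-out bites: the operative events occurred in Merhaven. Condition not met.
  (b) The defendant resides in Merhaven. Satisfied.
  (c) No defendant is a corporation; the claim is a consumer claim, not a tort claim — no alternative holds. Condition not met.
  → No jurisdiction.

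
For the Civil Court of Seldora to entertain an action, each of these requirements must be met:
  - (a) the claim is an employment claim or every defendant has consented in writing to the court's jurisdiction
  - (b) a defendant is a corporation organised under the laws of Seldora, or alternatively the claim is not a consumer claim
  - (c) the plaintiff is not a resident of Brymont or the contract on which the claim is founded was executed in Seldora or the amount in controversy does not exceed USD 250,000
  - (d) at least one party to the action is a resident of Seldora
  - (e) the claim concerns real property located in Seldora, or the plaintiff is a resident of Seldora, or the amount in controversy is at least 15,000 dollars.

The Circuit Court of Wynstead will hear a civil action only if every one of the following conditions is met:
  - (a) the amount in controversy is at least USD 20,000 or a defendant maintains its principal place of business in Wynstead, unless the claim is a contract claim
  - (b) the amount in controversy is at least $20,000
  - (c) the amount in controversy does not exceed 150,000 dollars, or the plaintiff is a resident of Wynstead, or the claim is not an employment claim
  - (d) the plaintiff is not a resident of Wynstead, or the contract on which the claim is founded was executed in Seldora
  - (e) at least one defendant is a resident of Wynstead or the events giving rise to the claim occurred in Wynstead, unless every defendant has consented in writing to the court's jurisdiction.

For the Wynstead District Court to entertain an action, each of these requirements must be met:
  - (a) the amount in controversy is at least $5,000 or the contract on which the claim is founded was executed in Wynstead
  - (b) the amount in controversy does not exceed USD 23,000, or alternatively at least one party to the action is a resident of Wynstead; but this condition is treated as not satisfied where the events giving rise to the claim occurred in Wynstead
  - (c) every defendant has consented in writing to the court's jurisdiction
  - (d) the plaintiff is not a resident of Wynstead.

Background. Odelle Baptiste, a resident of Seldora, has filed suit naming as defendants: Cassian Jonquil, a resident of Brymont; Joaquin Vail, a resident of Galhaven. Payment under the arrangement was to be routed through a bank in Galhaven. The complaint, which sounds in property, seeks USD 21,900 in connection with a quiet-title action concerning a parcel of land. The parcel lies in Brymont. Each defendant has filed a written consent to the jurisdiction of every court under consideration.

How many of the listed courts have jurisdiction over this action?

3

The Civil Court of Seldora:
  (a) Every defendant has filed written consent, which satisfies one of the alternatives. Condition met.
  (b) The claim is a property claim, not a consumer claim, which satisfies one of the alternatives. Condition met.
  (c) The plaintiff resides in Seldora, which is not Brymont — that alternative is enough. Met.
  (d) Odelle Baptiste resides in Seldora. Condition met.
  (e) The plaintiff resides in Seldora — that alternative is enough. Met.
  → Every requirement is satisfied — jurisdiction.
The Circuit Court of Wynstead:
  (a) The amount in controversy is $21,900, which meets the USD 20,000 floor, so one alternative holds. Condition met.
  (b) The amount in controversy is $21,900, which meets the USD 20,000 floor. Met.
  (c) The amount in controversy is 21,900 dollars, within the $150,000 ceiling, so one alternative holds. Met.
  (d) The plaintiff resides in Seldora, which is not Wynstead, so one alternative holds. Condition met.
  (e) No defendant resides in Wynstead (they reside in Brymont, Galhaven); the operative events occurred in Brymont, not Wynstead — every alternative fails. However, every defendant has filed written consent, so the 'unless' proviso supplies this condition. Satisfied.
  → Jurisdiction lies.
The Wynstead District Court:
  (a) The amount in controversy is $21,900, which meets the 5,000 dollars floor, so one alternative holds. Condition met.
  (b) The amount in controversy is USD 21,900, within the USD 23,000 ceiling, so this disjunct is met. The exception is not triggered, since the operative events occurred in Brymont, not Wynstead. Satisfied.
  (c) Every defendant has filed written consent. Satisfied.
  (d) The plaintiff resides in Seldora, which is not Wynstead. Met.
  → All conditions met; jurisdiction exists.
Courts with jurisdiction: the Civil Court of Seldora, the Circuit Court of Wynstead, the Wynstead District Court — 3 in total.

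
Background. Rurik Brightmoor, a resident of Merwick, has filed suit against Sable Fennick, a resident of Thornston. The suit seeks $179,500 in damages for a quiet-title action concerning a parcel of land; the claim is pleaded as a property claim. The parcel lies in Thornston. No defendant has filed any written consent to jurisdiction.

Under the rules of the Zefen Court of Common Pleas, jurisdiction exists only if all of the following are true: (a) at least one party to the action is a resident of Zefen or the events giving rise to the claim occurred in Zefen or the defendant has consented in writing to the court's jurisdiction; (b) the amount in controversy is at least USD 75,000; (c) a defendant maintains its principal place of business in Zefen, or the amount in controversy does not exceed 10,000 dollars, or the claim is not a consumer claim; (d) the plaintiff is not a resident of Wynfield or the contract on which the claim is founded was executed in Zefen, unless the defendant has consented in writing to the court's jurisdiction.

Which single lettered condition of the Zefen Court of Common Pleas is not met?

(a)

The Zefen Court of Common Pleas:
  (a) No party resides in Zefen; the operative events occurred in Thornston, not Zefen; no such written consent has been filed — none of the alternatives is met. Fails.
  (b) The amount in controversy is USD 179,500, which meets the 75,000 dollars floor. Condition met.
  (c) The claim is a property claim, not a consumer claim, so this disjunct is met. Condition met.
  (d) The plaintiff resides in Merwick, which is not Wynfield, so this disjunct is met. Satisfied.
Only condition (a) fails.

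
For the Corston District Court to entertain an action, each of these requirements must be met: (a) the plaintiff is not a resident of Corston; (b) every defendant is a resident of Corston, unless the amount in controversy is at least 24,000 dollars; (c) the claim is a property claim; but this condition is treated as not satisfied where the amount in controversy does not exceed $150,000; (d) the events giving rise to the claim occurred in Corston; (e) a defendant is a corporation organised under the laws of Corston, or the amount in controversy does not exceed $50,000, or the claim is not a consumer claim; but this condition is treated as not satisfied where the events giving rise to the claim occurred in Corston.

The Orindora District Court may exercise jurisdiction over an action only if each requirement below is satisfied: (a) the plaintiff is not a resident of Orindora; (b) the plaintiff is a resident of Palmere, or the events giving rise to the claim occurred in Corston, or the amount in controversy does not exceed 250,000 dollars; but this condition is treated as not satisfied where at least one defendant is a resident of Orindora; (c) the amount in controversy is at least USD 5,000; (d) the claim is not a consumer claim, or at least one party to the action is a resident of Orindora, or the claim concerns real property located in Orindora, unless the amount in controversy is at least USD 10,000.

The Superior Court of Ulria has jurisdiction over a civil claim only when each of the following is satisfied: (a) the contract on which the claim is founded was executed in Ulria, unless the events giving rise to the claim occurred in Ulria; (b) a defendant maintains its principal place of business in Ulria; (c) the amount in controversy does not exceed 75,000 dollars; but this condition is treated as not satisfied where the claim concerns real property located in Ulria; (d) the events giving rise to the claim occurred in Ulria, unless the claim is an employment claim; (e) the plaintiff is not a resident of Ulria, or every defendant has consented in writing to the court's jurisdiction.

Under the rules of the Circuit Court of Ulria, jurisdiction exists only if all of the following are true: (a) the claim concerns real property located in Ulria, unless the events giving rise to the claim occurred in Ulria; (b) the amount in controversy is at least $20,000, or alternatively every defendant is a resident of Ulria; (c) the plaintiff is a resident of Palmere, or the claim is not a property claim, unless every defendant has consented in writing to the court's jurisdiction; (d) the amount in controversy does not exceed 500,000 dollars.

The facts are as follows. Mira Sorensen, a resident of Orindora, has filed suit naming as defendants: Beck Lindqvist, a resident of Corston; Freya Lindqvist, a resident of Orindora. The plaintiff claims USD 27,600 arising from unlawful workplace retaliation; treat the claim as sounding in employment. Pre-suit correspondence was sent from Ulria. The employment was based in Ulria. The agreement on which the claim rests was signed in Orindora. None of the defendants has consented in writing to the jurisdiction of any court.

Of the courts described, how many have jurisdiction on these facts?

1

The Corston District Court:
  (a) The plaintiff resides in Orindora, which is not Corston. Condition met.
  (b) The defendants reside as follows — Beck Lindqvist in Corston, Freya Lindqvist in Orindora — not all in Corston. The proviso rescues it, though: the amount in controversy is USD 27,600, which meets the $24,000 floor. Condition met.
  (c) The claim is an employment claim, not a property claim. Fails.
  (d) The operative events occurred in Ulria, not Corston. Not satisfied.
  (e) The amount in controversy is 27,600 dollars, within the 50,000 dollars ceiling — that alternative is enough. The carve-out does not apply: the operative events occurred in Ulria, not Corston. Satisfied.
  → The court lacks jurisdiction.
The Orindora District Court:
  (a) The plaintiff resides in Orindora. Not satisfied.
  (b) The amount in controversy is USD 27,600, within the 250,000 dollars ceiling, which satisfies one of the alternatives. But Freya Lindqvist resides in Orindora, triggering the carve-out and defeating this condition. Not met.
  (c) The amount in controversy is USD 27,600, which meets the 5,000 dollars floor. Met.
  (d) The claim is an employment claim, not a consumer claim, so this disjunct is met. Condition met.
  → At least one condition fails; no jurisdiction.
The Superior Court of Ulria:
  (a) The contract was executed in Orindora, not Ulria. The proviso rescues it, though: the operative events occurred in Ulria. Condition met.
  (b) No defendant is a corporation. Not satisfied.
  (c) The amount in controversy is USD 27,600, within the 75,000 dollars ceiling. The exception is not triggered, since the claim does not concern real property. Satisfied.
  (d) The operative events occurred in Ulria. Met.
  (e) The plaintiff resides in Orindora, which is not Ulria — that alternative is enough. Met.
  → The court lacks jurisdiction.
The Circuit Court of Ulria:
  (a) The claim does not concern real property. The proviso rescues it, though: the operative events occurred in Ulria. Met.
  (b) The amount in controversy is 27,600 dollars, which meets the $20,000 floor, which satisfies one of the alternatives. Condition met.
  (c) The claim is an employment claim, not a property claim — that alternative is enough. Condition met.
  (d) The amount in controversy is 27,600 dollars, within the 500,000 dollars ceiling. Condition met.
  → All conditions met; jurisdiction exists.
Courts with jurisdiction: the Circuit Court of Ulria — 1 in total.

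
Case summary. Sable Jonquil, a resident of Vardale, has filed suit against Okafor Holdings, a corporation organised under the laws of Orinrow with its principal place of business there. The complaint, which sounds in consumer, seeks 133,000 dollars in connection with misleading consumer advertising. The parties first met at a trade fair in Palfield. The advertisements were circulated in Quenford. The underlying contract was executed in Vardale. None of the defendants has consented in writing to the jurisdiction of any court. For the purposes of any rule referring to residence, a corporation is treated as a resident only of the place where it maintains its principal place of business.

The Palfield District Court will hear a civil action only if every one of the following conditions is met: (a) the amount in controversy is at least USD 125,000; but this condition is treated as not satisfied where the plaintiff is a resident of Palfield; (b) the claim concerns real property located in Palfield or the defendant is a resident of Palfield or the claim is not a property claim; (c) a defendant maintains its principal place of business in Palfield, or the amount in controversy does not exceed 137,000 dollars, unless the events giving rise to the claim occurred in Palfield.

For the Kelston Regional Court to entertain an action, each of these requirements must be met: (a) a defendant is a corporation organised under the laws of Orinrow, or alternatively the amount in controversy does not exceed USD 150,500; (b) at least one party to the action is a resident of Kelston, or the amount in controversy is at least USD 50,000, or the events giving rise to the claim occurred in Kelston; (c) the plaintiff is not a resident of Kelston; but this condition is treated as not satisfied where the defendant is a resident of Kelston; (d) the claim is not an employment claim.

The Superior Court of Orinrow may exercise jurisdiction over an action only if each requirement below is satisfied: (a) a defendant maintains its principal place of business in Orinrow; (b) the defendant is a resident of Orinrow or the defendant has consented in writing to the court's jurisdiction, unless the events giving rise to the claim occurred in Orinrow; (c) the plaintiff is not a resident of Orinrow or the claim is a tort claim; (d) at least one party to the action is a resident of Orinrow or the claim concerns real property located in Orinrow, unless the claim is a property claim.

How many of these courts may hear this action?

The Palfield District Court:
  (a) The amount in controversy is USD 133,000, which meets the $125,000 floor. And the carve-out is inapplicable — the plaintiff resides in Vardale, not Palfield. Condition met.
  (b) The claim is a consumer claim, not a property claim, so one alternative holds. Satisfied.
  (c) The amount in controversy is 133,000 dollars, within the 137,000 dollars ceiling, so this disjunct is met. Satisfied.
  → Every requirement is satisfied — jurisdiction.
The Kelston Regional Court:
  (a) Okafor Holdings is organised under the laws of Orinrow, so one alternative holds. Met.
  (b) The amount in controversy is USD 133,000, which meets the $50,000 floor, which satisfies one of the alternatives. Condition met.
  (c) The plaintiff resides in Vardale, which is not Kelston. And the carve-out is inapplicable — the defendant resides in Orinrow, not Kelston. Condition met.
  (d) The claim is a consumer claim, not an employment claim. Met.
  → Jurisdiction lies.
The Superior Court of Orinrow:
  (a) Okafor Holdings has its principal place of business in Orinrow. Condition met.
  (b) The defendant resides in Orinrow — that alternative is enough. Satisfied.
  (c) The plaintiff resides in Vardale, which is not Orinrow — that alternative is enough. Satisfied.
  (d) Okafor Holdings resides in Orinrow, so this disjunct is met. Condition met.
  → The court has jurisdiction.
Courts with jurisdiction: the Palfield District Court, the Kelston Regional Court, the Superior Court of Orinrow — 3 in total.

3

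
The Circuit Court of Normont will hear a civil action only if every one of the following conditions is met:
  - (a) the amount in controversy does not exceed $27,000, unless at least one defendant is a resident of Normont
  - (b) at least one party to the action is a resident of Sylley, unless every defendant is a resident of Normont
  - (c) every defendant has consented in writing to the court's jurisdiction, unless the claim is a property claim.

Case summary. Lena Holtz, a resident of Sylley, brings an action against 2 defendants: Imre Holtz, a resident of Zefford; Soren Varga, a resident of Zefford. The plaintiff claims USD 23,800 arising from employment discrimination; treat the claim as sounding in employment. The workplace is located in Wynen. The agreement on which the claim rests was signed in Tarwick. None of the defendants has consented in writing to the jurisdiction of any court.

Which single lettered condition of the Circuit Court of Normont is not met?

The Circuit Court of Normont:
  (a) The amount in controversy is $23,800, within the $27,000 ceiling. Satisfied.
  (b) Lena Holtz resides in Sylley. Met.
  (c) No such written consent has been filed. And the claim is an employment claim, not a property claim, so the proviso does not save it. Fails.
Only condition (c) fails.

(c)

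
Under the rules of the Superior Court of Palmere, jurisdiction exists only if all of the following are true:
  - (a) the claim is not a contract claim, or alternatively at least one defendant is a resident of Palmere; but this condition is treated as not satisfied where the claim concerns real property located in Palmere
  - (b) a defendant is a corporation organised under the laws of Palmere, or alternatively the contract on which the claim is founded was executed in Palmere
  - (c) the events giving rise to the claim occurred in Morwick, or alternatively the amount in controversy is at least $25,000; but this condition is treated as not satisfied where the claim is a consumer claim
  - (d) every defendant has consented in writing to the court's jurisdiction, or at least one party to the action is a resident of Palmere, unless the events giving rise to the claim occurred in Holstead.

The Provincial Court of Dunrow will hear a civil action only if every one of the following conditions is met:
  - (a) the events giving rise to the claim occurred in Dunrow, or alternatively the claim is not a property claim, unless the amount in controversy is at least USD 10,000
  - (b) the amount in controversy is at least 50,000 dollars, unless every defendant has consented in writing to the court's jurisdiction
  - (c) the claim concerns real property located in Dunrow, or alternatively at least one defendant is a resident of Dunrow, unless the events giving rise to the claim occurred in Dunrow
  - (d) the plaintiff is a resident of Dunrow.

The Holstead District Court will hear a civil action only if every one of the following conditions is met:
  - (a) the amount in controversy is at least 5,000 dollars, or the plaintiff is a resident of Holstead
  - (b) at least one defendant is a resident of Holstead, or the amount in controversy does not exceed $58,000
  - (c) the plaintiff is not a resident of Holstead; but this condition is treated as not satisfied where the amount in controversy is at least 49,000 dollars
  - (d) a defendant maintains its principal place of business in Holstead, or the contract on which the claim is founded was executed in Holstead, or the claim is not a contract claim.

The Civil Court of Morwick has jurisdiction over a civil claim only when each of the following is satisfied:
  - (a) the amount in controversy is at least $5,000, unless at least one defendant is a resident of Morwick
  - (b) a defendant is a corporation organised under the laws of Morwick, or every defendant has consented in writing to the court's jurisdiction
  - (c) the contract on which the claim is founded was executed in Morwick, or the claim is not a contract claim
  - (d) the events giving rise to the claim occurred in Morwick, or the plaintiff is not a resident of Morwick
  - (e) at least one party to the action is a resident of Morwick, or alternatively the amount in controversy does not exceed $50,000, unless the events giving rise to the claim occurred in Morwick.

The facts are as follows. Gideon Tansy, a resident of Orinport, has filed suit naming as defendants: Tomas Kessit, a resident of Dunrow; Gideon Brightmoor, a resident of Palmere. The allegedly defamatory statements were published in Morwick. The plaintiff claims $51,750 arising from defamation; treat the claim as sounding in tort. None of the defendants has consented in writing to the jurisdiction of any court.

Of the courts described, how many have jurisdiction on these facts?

0

The Superior Court of Palmere:
  (a) The claim is a tort claim, not a contract claim, so this disjunct is met. The carve-out does not apply: the claim does not concern real property. Met.
  (b) No defendant is a corporation; no contract (and hence no place of execution) is alleged — every alternative fails. Not satisfied.
  (c) The operative events occurred in Morwick, so this disjunct is met. The carve-out does not apply: the claim is a tort claim, not a consumer claim. Condition met.
  (d) Gideon Brightmoor resides in Palmere — that alternative is enough. Condition met.
  → No jurisdiction.
The Provincial Court of Dunrow:
  (a) The claim is a tort claim, not a property claim, so this disjunct is met. Met.
  (b) The amount in controversy is $51,750, which meets the USD 50,000 floor. Condition met.
  (c) Tomas Kessit resides in Dunrow, which satisfies one of the alternatives. Condition met.
  (d) The plaintiff resides in Orinport, not Dunrow. Fails.
  → The court lacks jurisdiction.
The Holstead District Court:
  (a) The amount in controversy is 51,750 dollars, which meets the USD 5,000 floor — that alternative is enough. Met.
  (b) The amount in controversy is $51,750, within the $58,000 ceiling, so this disjunct is met. Met.
  (c) The plaintiff resides in Orinport, which is not Holstead. However, the amount in controversy is $51,750, which meets the USD 49,000 floor, which falls within the stated exception and so defeats the condition. Fails.
  (d) The claim is a tort claim, not a contract claim, so this disjunct is met. Satisfied.
  → No jurisdiction.
The Civil Court of Morwick:
  (a) The amount in controversy is USD 51,750, which meets the $5,000 floor. Satisfied.
  (b) No defendant is a corporation; no such written consent has been filed — every alternative fails. Condition not met.
  (c) The claim is a tort claim, not a contract claim, which satisfies one of the alternatives. Satisfied.
  (d) The operative events occurred in Morwick — that alternative is enough. Condition met.
  (e) No party resides in Morwick; the amount in controversy is USD 51,750, above the $50,000 ceiling — none of the alternatives is met. However, the operative events occurred in Morwick, so the 'unless' proviso supplies this condition. Condition met.
  → At least one condition fails; no jurisdiction.
No court satisfies all of its conditions.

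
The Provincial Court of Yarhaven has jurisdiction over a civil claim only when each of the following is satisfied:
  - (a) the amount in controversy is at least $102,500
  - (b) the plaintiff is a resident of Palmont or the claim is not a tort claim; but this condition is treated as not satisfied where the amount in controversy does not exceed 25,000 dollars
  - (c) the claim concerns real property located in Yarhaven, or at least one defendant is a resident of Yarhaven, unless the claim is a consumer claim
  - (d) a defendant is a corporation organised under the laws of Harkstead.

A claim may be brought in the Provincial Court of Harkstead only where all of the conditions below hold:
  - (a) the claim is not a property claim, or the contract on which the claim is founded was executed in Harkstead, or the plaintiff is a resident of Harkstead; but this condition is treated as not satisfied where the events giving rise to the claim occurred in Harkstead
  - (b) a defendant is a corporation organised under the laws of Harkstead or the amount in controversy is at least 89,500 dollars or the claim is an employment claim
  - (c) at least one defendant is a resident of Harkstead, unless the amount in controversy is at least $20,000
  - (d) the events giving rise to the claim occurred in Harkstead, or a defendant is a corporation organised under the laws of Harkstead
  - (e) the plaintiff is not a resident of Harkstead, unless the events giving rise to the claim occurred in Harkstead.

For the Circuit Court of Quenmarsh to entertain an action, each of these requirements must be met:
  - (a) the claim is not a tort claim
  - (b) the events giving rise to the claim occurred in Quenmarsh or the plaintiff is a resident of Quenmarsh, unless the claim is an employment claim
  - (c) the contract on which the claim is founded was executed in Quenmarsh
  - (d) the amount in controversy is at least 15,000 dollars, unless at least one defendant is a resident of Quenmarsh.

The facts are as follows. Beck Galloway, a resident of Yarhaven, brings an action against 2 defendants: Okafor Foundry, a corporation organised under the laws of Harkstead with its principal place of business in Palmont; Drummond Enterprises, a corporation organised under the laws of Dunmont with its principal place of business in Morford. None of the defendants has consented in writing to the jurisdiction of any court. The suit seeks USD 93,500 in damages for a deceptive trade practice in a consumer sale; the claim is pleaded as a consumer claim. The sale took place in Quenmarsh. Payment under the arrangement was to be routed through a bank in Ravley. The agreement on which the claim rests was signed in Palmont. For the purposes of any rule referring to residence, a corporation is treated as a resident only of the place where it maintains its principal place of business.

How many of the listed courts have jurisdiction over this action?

1

The Provincial Court of Yarhaven:
  (a) The amount in controversy is 93,500 dollars, below the 102,500 dollars floor. Not satisfied.
  (b) The claim is a consumer claim, not a tort claim — that alternative is enough. And the carve-out is inapplicable — the amount in controversy is 93,500 dollars, above the $25,000 ceiling. Satisfied.
  (c) The claim does not concern real property; no defendant resides in Yarhaven (they reside in Palmont, Morford) — every alternative fails. However, the claim is a consumer claim, so the 'unless' proviso supplies this condition. Condition met.
  (d) Okafor Foundry is organised under the laws of Harkstead. Condition met.
  → At least one condition fails; no jurisdiction.
The Provincial Court of Harkstead:
  (a) The claim is a consumer claim, not a property claim — that alternative is enough. The carve-out does not apply: the operative events occurred in Quenmarsh, not Harkstead. Condition met.
  (b) Okafor Foundry is organised under the laws of Harkstead, so one alternative holds. Satisfied.
  (c) No defendant resides in Harkstead (they reside in Palmont, Morford). The proviso rescues it, though: the amount in controversy is 93,500 dollars, which meets the $20,000 floor. Satisfied.
  (d) Okafor Foundry is organised under the laws of Harkstead, which satisfies one of the alternatives. Condition met.
  (e) The plaintiff resides in Yarhaven, which is not Harkstead. Met.
  → The court has jurisdiction.
The Circuit Court of Quenmarsh:
  (a) The claim is a consumer claim, not a tort claim. Met.
  (b) The operative events occurred in Quenmarsh, which satisfies one of the alternatives. Condition met.
  (c) The contract was executed in Palmont, not Quenmarsh. Condition not met.
  (d) The amount in controversy is 93,500 dollars, which meets the 15,000 dollars floor. Condition met.
  → The court lacks jurisdiction.
Courts with jurisdiction: the Provincial Court of Harkstead — 1 in total.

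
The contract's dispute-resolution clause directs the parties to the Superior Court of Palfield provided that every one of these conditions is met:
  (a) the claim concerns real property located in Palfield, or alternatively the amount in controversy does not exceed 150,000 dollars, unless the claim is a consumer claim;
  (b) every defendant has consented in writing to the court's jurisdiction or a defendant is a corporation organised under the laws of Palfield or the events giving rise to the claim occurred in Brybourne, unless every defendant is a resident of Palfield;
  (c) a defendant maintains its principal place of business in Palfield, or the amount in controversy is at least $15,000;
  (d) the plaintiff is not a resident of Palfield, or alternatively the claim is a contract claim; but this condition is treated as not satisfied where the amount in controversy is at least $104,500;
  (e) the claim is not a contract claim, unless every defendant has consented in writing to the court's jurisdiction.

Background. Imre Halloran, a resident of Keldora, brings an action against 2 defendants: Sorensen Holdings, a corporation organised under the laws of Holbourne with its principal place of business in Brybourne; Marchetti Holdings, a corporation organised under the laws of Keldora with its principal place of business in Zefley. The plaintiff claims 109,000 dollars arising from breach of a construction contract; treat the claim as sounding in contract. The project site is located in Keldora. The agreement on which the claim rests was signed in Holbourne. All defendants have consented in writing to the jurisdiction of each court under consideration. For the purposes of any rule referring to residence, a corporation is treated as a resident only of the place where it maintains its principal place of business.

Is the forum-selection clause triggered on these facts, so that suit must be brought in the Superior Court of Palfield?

The Superior Court of Palfield:
  (a) The amount in controversy is $109,000, within the 150,000 dollars ceiling, which satisfies one of the alternatives. Condition met.
  (b) Every defendant has filed written consent, which satisfies one of the alternatives. Met.
  (c) The amount in controversy is USD 109,000, which meets the USD 15,000 floor, so one alternative holds. Condition met.
  (d) The plaintiff resides in Keldora, which is not Palfield, so one alternative holds. But the carve-out bites: the amount in controversy is USD 109,000, which meets the 104,500 dollars floor. Not satisfied.
  (e) The claim is a contract claim. But every defendant has filed written consent, and the 'unless' clause therefore excuses the requirement. Satisfied.
  → The clause does not apply.

No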